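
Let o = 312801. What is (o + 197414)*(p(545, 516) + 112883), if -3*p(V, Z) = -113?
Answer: 172841453830/3 ≈ 5.7614e+10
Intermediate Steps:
p(V, Z) = 113/3 (p(V, Z) = -1/3*(-113) = 113/3)
(o + 197414)*(p(545, 516) + 112883) = (312801 + 197414)*(113/3 + 112883) = 510215*(338762/3) = 172841453830/3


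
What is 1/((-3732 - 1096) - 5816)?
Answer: -1/10644 ≈ -9.3950e-5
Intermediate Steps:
1/((-3732 - 1096) - 5816) = 1/(-4828 - 5816) = 1/(-10644) = -1/10644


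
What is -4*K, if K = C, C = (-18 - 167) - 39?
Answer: 896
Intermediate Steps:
C = -224 (C = -185 - 39 = -224)
K = -224
-4*K = -4*(-224) = 896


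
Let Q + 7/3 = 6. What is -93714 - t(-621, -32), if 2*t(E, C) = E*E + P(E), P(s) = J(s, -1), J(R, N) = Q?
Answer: -859609/3 ≈ -2.8654e+5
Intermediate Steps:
Q = 11/3 (Q = -7/3 + 6 = 11/3 ≈ 3.6667)
J(R, N) = 11/3
P(s) = 11/3
t(E, C) = 11/6 + E**2/2 (t(E, C) = (E*E + 11/3)/2 = (E**2 + 11/3)/2 = (11/3 + E**2)/2 = 11/6 + E**2/2)
-93714 - t(-621, -32) = -93714 - (11/6 + (1/2)*(-621)**2) = -93714 - (11/6 + (1/2)*385641) = -93714 - (11/6 + 385641/2) = -93714 - 1*578467/3 = -93714 - 578467/3 = -859609/3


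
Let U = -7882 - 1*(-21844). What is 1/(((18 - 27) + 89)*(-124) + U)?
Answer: 1/4042 ≈ 0.00024740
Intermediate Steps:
U = 13962 (U = -7882 + 21844 = 13962)
1/(((18 - 27) + 89)*(-124) + U) = 1/(((18 - 27) + 89)*(-124) + 13962) = 1/((-9 + 89)*(-124) + 13962) = 1/(80*(-124) + 13962) = 1/(-9920 + 13962) = 1/4042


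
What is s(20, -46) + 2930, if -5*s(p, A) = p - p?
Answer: 2930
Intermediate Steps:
s(p, A) = 0 (s(p, A) = -(p - p)/5 = -1/5*0 = 0)
s(20, -46) + 2930 = 0 + 2930 = 2930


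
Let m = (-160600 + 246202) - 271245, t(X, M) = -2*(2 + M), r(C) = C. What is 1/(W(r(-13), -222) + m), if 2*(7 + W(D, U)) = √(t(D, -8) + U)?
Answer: -74260/13786369021 - I*√210/68931845105 ≈ -5.3865e-6 - 2.1023e-10*I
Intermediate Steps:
t(X, M) = -4 - 2*M
W(D, U) = -7 + √(12 + U)/2 (W(D, U) = -7 + √((-4 - 2*(-8)) + U)/2 = -7 + √((-4 + 16) + U)/2 = -7 + √(12 + U)/2)
m = -185643 (m = 85602 - 271245 = -185643)
1/(W(r(-13), -222) + m) = 1/((-7 + √(12 - 222)/2) - 185643) = 1/((-7 + √(-210)/2) - 185643) = 1/((-7 + (I*√210)/2) - 185643) = 1/((-7 + I*√210/2) - 185643) = 1/(-185650 + I*√210/2)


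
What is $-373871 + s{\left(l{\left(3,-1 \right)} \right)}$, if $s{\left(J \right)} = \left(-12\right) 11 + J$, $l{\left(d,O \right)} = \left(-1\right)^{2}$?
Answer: $-374002$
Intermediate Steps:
$l{\left(d,O \right)} = 1$
$s{\left(J \right)} = -132 + J$
$-373871 + s{\left(l{\left(3,-1 \right)} \right)} = -373871 + \left(-132 + 1\right) = -373871 - 131 = -374002$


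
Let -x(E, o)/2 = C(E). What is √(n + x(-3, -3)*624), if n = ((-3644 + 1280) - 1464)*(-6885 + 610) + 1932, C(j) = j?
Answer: 2*√6006594 ≈ 4901.7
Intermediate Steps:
x(E, o) = -2*E
n = 24022632 (n = (-2364 - 1464)*(-6275) + 1932 = -3828*(-6275) + 1932 = 24020700 + 1932 = 24022632)
√(n + x(-3, -3)*624) = √(24022632 - 2*(-3)*624) = √(24022632 + 6*624) = √(24022632 + 3744) = √24026376 = 2*√6006594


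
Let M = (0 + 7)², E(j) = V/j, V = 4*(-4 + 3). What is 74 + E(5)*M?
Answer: 174/5 ≈ 34.800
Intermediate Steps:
V = -4 (V = 4*(-1) = -4)
E(j) = -4/j
M = 49 (M = 7² = 49)
74 + E(5)*M = 74 - 4/5*49 = 74 - 4*⅕*49 = 74 - ⅘*49 = 74 - 196/5 = 174/5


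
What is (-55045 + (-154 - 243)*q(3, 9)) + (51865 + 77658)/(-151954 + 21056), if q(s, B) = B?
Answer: -7673108487/130898 ≈ -58619.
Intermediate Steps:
(-55045 + (-154 - 243)*q(3, 9)) + (51865 + 77658)/(-151954 + 21056) = (-55045 + (-154 - 243)*9) + (51865 + 77658)/(-151954 + 21056) = (-55045 - 397*9) + 129523/(-130898) = (-55045 - 3573) + 129523*(-1/130898) = -58618 - 129523/130898 = -7673108487/130898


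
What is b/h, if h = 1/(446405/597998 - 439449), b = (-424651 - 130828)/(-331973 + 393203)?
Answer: 145973869082472863/36615417540 ≈ 3.9867e+6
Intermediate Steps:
b = -555479/61230 ≈ -9.0720
h = -597998/262789176697 (h = 1/(446405*(1/597998) - 439449) = 1/(446405/597998 - 439449) = 1/(-262789176697/597998) = -597998/262789176697 ≈ -2.2756e-6)
b/h = -555479/(61230*(-597998/262789176697)) = -555479/61230*(-262789176697/597998) = 145973869082472863/36615417540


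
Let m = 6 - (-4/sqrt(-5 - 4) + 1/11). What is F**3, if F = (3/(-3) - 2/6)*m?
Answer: -44674240/107811 + 28707584*I/88209 ≈ -414.38 + 325.45*I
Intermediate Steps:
m = 65/11 - 4*I/3 (m = 6 - (-4*(-I/3) + 1*(1/11)) = 6 - (-4*(-I/3) + 1/11) = 6 - (-(-4)*I/3 + 1/11) = 6 - (4*I/3 + 1/11) = 6 - (1/11 + 4*I/3) = 6 + (-1/11 - 4*I/3) = 65/11 - 4*I/3 ≈ 5.9091 - 1.3333*I)
F = -260/33 + 16*I/9 (F = (3/(-3) - 2/6)*(65/11 - 4*I/3) = (3*(-1/3) - 2*1/6)*(65/11 - 4*I/3) = (-1 - 1/3)*(65/11 - 4*I/3) = -4*(65/11 - 4*I/3)/3 = -260/33 + 16*I/9 ≈ -7.8788 + 1.7778*I)
F**3 = (-260/33 + 16*I/9)**3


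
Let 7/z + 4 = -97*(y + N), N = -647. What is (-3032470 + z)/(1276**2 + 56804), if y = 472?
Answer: -51464048363/28595795580 ≈ -1.7997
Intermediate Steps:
z = 7/16971 (z = 7/(-4 - 97*(472 - 647)) = 7/(-4 - 97*(-175)) = 7/(-4 + 16975) = 7/16971 ≈ 0.00041247)
(-3032470 + z)/(1276**2 + 56804) = (-3032470 + 7/16971)/(1276**2 + 56804) = -51464048363/(16971*(1628176 + 56804)) = -51464048363/16971/1684980 = -51464048363/16971*1/1684980 = -51464048363/28595795580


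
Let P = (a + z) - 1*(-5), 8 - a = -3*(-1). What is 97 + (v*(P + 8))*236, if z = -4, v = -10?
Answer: -32943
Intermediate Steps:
a = 5 (a = 8 - (-3)*(-1) = 8 - 1*3 = 8 - 3 = 5)
P = 6 (P = (5 - 4) - 1*(-5) = 1 + 5 = 6)
97 + (v*(P + 8))*236 = 97 - 10*(6 + 8)*236 = 97 - 10*14*236 = 97 - 140*236 = 97 - 33040 = -32943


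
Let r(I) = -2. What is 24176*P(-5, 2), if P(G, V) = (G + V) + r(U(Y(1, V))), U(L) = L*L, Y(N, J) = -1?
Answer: -120880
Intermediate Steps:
U(L) = L²
P(G, V) = -2 + G + V (P(G, V) = (G + V) - 2 = -2 + G + V)
24176*P(-5, 2) = 24176*(-2 - 5 + 2) = 24176*(-5) = -120880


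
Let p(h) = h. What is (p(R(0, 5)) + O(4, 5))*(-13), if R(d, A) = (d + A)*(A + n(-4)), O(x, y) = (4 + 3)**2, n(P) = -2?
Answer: -832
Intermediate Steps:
O(x, y) = 49 (O(x, y) = 7**2 = 49)
R(d, A) = (-2 + A)*(A + d) (R(d, A) = (d + A)*(A - 2) = (A + d)*(-2 + A) = (-2 + A)*(A + d))
(p(R(0, 5)) + O(4, 5))*(-13) = ((5**2 - 2*5 - 2*0 + 5*0) + 49)*(-13) = ((25 - 10 + 0 + 0) + 49)*(-13) = (15 + 49)*(-13) = 64*(-13) = -832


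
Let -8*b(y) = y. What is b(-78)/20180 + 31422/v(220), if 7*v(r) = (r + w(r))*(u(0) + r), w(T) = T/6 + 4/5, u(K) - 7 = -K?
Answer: 133177246743/35382562640 ≈ 3.7639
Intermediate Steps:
u(K) = 7 - K
w(T) = 4/5 + T/6 (w(T) = T*(1/6) + 4*(1/5) = T/6 + 4/5 = 4/5 + T/6)
v(r) = (7 + r)*(4/5 + 7*r/6)/7 (v(r) = ((r + (4/5 + r/6))*((7 - 1*0) + r))/7 = ((4/5 + 7*r/6)*((7 + 0) + r))/7 = ((4/5 + 7*r/6)*(7 + r))/7 = ((7 + r)*(4/5 + 7*r/6))/7 = (7 + r)*(4/5 + 7*r/6)/7)
b(y) = -y/8
b(-78)/20180 + 31422/v(220) = -1/8*(-78)/20180 + 31422/(4/5 + (1/6)*220**2 + (269/210)*220) = (39/4)*(1/20180) + 31422/(4/5 + (1/6)*48400 + 5918/21) = 39/80720 + 31422/(4/5 + 24200/3 + 5918/21) = 39/80720 + 31422/(876674/105) = 39/80720 + 31422*(105/876674) = 39/80720 + 1649655/438337 = 133177246743/35382562640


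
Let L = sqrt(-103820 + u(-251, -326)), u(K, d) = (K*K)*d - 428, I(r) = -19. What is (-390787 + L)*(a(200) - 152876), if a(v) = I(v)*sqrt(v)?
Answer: 2*(76438 + 95*sqrt(2))*(390787 - I*sqrt(20642574)) ≈ 5.9847e+10 - 6.958e+8*I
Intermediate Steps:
u(K, d) = -428 + d*K**2 (u(K, d) = K**2*d - 428 = d*K**2 - 428 = -428 + d*K**2)
L = I*sqrt(20642574) (L = sqrt(-103820 + (-428 - 326*(-251)**2)) = sqrt(-103820 + (-428 - 326*63001)) = sqrt(-103820 + (-428 - 20538326)) = sqrt(-103820 - 20538754) = sqrt(-20642574) = I*sqrt(20642574) ≈ 4543.4*I)
a(v) = -19*sqrt(v)
(-390787 + L)*(a(200) - 152876) = (-390787 + I*sqrt(20642574))*(-190*sqrt(2) - 152876) = (-390787 + I*sqrt(20642574))*(-152876 - 190*sqrt(2))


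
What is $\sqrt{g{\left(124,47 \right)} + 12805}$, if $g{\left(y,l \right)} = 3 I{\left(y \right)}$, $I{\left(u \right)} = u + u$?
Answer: $\sqrt{13549} \approx 116.4$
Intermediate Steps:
$I{\left(u \right)} = 2 u$
$g{\left(y,l \right)} = 6 y$ ($g{\left(y,l \right)} = 3 \cdot 2 y = 6 y$)
$\sqrt{g{\left(124,47 \right)} + 12805} = \sqrt{6 \cdot 124 + 12805} = \sqrt{744 + 12805} = \sqrt{13549}$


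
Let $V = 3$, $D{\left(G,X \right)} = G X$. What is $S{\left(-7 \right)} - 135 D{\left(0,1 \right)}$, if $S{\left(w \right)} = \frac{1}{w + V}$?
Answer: $- \frac{1}{4} \approx -0.25$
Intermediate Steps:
$S{\left(w \right)} = \frac{1}{3 + w}$ ($S{\left(w \right)} = \frac{1}{w + 3} = \frac{1}{3 + w}$)
$S{\left(-7 \right)} - 135 D{\left(0,1 \right)} = \frac{1}{3 - 7} - 135 \cdot 0 \cdot 1 = \frac{1}{-4} - 0 = - \frac{1}{4} + 0 = - \frac{1}{4}$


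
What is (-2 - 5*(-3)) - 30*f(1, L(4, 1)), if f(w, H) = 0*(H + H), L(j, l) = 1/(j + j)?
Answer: 13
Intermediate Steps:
L(j, l) = 1/(2*j)
f(w, H) = 0 (f(w, H) = 0*(2*H) = 0)
(-2 - 5*(-3)) - 30*f(1, L(4, 1)) = (-2 - 5*(-3)) - 30*0 = (-2 + 15) + 0 = 13 + 0 = 13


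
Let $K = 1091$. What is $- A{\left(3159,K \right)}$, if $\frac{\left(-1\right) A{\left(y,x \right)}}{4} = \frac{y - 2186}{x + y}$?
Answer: $\frac{1946}{2125} \approx 0.91576$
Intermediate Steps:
$A{\left(y,x \right)} = - \frac{4 \left(-2186 + y\right)}{x + y}$ ($A{\left(y,x \right)} = - 4 \frac{y - 2186}{x + y} = - 4 \frac{-2186 + y}{x + y} = - \frac{4 \left(-2186 + y\right)}{x + y}$)
$- A{\left(3159,K \right)} = - \frac{4 \left(2186 - 3159\right)}{1091 + 3159} = - \frac{4 \left(2186 - 3159\right)}{4250} = - \frac{4 \left(-973\right)}{4250} = \left(-1\right) \left(- \frac{1946}{2125}\right) = \frac{1946}{2125}$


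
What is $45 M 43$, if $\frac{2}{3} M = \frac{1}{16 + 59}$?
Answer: $\frac{387}{10} \approx 38.7$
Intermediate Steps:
$M = \frac{1}{50}$ ($M = \frac{3}{2 \left(16 + 59\right)} = \frac{3}{2 \cdot 75} = \frac{3}{2} \cdot \frac{1}{75} = \frac{1}{50} \approx 0.02$)
$45 M 43 = 45 \cdot \frac{1}{50} \cdot 43 = \frac{9}{10} \cdot 43 = \frac{387}{10}$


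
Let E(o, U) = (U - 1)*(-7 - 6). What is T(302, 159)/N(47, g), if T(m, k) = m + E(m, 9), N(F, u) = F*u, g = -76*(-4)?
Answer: 99/7144 ≈ 0.013858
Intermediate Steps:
g = 304
E(o, U) = 13 - 13*U (E(o, U) = (-1 + U)*(-13) = 13 - 13*U)
T(m, k) = -104 + m (T(m, k) = m + (13 - 13*9) = m + (13 - 117) = m - 104 = -104 + m)
T(302, 159)/N(47, g) = (-104 + 302)/((47*304)) = 198/14288 = 198*(1/14288) = 99/7144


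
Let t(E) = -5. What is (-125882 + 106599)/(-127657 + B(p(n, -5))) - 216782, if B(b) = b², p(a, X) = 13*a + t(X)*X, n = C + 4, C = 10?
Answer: -18384828573/84808 ≈ -2.1678e+5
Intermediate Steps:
n = 14 (n = 10 + 4 = 14)
p(a, X) = -5*X + 13*a (p(a, X) = 13*a - 5*X = -5*X + 13*a)
(-125882 + 106599)/(-127657 + B(p(n, -5))) - 216782 = (-125882 + 106599)/(-127657 + (-5*(-5) + 13*14)²) - 216782 = -19283/(-127657 + (25 + 182)²) - 216782 = -19283/(-127657 + 207²) - 216782 = -19283/(-127657 + 42849) - 216782 = -19283/(-84808) - 216782 = -19283*(-1/84808) - 216782 = 19283/84808 - 216782 = -18384828573/84808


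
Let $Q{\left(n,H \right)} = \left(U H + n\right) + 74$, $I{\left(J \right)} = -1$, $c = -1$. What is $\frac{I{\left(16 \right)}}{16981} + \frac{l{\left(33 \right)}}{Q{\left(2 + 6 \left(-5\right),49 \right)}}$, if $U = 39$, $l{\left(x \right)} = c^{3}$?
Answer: $- \frac{18938}{33231817} \approx -0.00056988$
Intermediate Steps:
$l{\left(x \right)} = -1$ ($l{\left(x \right)} = \left(-1\right)^{3} = -1$)
$Q{\left(n,H \right)} = 74 + n + 39 H$ ($Q{\left(n,H \right)} = \left(39 H + n\right) + 74 = \left(n + 39 H\right) + 74 = 74 + n + 39 H$)
$\frac{I{\left(16 \right)}}{16981} + \frac{l{\left(33 \right)}}{Q{\left(2 + 6 \left(-5\right),49 \right)}} = - \frac{1}{16981} - \frac{1}{74 + \left(2 + 6 \left(-5\right)\right) + 39 \cdot 49} = \left(-1\right) \frac{1}{16981} - \frac{1}{74 + \left(2 - 30\right) + 1911} = - \frac{1}{16981} - \frac{1}{74 - 28 + 1911} = - \frac{1}{16981} - \frac{1}{1957} = - \frac{18938}{33231817}$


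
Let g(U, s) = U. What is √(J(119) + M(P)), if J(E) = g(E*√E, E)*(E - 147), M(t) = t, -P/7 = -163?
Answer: √(1141 - 3332*√119) ≈ 187.63*I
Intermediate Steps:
P = 1141 (P = -7*(-163) = 1141)
J(E) = E^(3/2)*(-147 + E) (J(E) = (E*√E)*(E - 147) = E^(3/2)*(-147 + E))
√(J(119) + M(P)) = √(119^(3/2)*(-147 + 119) + 1141) = √((119*√119)*(-28) + 1141) = √(-3332*√119 + 1141) = √(1141 - 3332*√119)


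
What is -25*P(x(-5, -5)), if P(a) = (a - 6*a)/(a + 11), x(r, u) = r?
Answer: -625/6 ≈ -104.17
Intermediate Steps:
P(a) = -5*a/(11 + a) (P(a) = (-5*a)/(11 + a) = -5*a/(11 + a))
-25*P(x(-5, -5)) = -(-125)*(-5)/(11 - 5) = -(-125)*(-5)/6 = -25*25/6 = -625/6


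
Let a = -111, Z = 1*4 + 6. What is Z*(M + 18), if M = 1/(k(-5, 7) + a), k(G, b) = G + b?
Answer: 19610/109 ≈ 179.91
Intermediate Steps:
Z = 10 (Z = 4 + 6 = 10)
M = -1/109 (M = 1/((-5 + 7) - 111) = 1/(2 - 111) = 1/(-109) = -1/109 ≈ -0.0091743)
Z*(M + 18) = 10*(-1/109 + 18) = 10*(1961/109) = 19610/109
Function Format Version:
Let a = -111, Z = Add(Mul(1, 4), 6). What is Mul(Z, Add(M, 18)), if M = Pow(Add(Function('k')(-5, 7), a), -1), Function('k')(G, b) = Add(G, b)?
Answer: Rational(19610, 109) ≈ 179.91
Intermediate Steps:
Z = 10 (Z = Add(4, 6) = 10)
M = Rational(-1, 109) (M = Pow(Add(Add(-5, 7), -111), -1) = Pow(Add(2, -111), -1) = Pow(-109, -1) = Rational(-1, 109) ≈ -0.0091743)
Mul(Z, Add(M, 18)) = Mul(10, Add(Rational(-1, 109), 18)) = Mul(10, Rational(1961, 109)) = Rational(19610, 109)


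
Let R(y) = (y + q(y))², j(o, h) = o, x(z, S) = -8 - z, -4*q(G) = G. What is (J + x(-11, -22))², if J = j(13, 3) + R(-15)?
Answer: 5202961/256 ≈ 20324.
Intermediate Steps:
q(G) = -G/4
R(y) = 9*y²/16 (R(y) = (y - y/4)² = (3*y/4)² = 9*y²/16)
J = 2233/16 (J = 13 + (9/16)*(-15)² = 13 + (9/16)*225 = 13 + 2025/16 = 2233/16 ≈ 139.56)
(J + x(-11, -22))² = (2233/16 + (-8 - 1*(-11)))² = (2233/16 + (-8 + 11))² = (2233/16 + 3)² = (2281/16)² = 5202961/256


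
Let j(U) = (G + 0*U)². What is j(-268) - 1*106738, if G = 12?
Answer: -106594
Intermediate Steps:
j(U) = 144 (j(U) = (12 + 0*U)² = (12 + 0)² = 12² = 144)
j(-268) - 1*106738 = 144 - 1*106738 = 144 - 106738 = -106594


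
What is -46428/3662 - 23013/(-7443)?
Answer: -14516111/1514237 ≈ -9.5864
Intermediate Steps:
-46428/3662 - 23013/(-7443) = -46428*1/3662 - 23013*(-1/7443) = -23214/1831 + 2557/827 = -14516111/1514237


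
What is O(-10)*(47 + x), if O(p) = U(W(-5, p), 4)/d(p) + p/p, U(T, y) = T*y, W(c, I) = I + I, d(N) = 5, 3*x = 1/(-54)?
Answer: -38065/54 ≈ -704.91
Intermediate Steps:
x = -1/162 (x = (⅓)/(-54) = (⅓)*(-1/54) = -1/162 ≈ -0.0061728)
W(c, I) = 2*I
O(p) = 1 + 8*p/5 (O(p) = ((2*p)*4)/5 + p/p = (8*p)*(⅕) + 1 = 8*p/5 + 1 = 1 + 8*p/5)
O(-10)*(47 + x) = (1 + (8/5)*(-10))*(47 - 1/162) = (1 - 16)*(7613/162) = -15*7613/162 = -38065/54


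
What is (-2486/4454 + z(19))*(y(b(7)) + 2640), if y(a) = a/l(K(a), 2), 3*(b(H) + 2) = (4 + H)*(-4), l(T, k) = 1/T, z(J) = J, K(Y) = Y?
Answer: 359499400/6681 ≈ 53809.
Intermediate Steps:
b(H) = -22/3 - 4*H/3 (b(H) = -2 + ((4 + H)*(-4))/3 = -2 + (-16 - 4*H)/3 = -2 + (-16/3 - 4*H/3) = -22/3 - 4*H/3)
y(a) = a**2 (y(a) = a/(1/a) = a*a = a**2)
(-2486/4454 + z(19))*(y(b(7)) + 2640) = (-2486/4454 + 19)*((-22/3 - 4/3*7)**2 + 2640) = (-2486*1/4454 + 19)*((-22/3 - 28/3)**2 + 2640) = (-1243/2227 + 19)*((-50/3)**2 + 2640) = 41070*(2500/9 + 2640)/2227 = (41070/2227)*(26260/9) = 359499400/6681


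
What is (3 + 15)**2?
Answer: 324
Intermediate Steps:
(3 + 15)**2 = 18**2 = 324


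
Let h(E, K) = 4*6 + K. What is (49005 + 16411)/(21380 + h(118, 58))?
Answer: 32708/10731 ≈ 3.0480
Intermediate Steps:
h(E, K) = 24 + K
(49005 + 16411)/(21380 + h(118, 58)) = (49005 + 16411)/(21380 + (24 + 58)) = 65416/(21380 + 82) = 65416/21462 = 65416*(1/21462) = 32708/10731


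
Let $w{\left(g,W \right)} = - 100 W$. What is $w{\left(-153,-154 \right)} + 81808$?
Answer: $97208$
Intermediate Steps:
$w{\left(-153,-154 \right)} + 81808 = \left(-100\right) \left(-154\right) + 81808 = 15400 + 81808 = 97208$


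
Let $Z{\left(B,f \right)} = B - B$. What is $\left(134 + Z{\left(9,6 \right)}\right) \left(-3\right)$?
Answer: $-402$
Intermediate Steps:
$Z{\left(B,f \right)} = 0$
$\left(134 + Z{\left(9,6 \right)}\right) \left(-3\right) = \left(134 + 0\right) \left(-3\right) = 134 \left(-3\right) = -402$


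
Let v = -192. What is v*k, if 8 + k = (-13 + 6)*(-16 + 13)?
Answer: -2496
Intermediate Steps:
k = 13 (k = -8 + (-13 + 6)*(-16 + 13) = -8 - 7*(-3) = -8 + 21 = 13)
v*k = -192*13 = -2496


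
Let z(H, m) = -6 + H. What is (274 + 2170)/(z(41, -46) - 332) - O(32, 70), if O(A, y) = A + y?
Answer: -32738/297 ≈ -110.23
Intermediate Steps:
(274 + 2170)/(z(41, -46) - 332) - O(32, 70) = (274 + 2170)/((-6 + 41) - 332) - (32 + 70) = 2444/(35 - 332) - 1*102 = 2444/(-297) - 102 = 2444*(-1/297) - 102 = -2444/297 - 102 = -32738/297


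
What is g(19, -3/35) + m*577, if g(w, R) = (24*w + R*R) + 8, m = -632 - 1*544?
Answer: -830657791/1225 ≈ -6.7809e+5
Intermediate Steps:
m = -1176 (m = -632 - 544 = -1176)
g(w, R) = 8 + R² + 24*w (g(w, R) = (24*w + R²) + 8 = (R² + 24*w) + 8 = 8 + R² + 24*w)
g(19, -3/35) + m*577 = (8 + (-3/35)² + 24*19) - 1176*577 = (8 + (-3*1/35)² + 456) - 678552 = (8 + (-3/35)² + 456) - 678552 = (8 + 9/1225 + 456) - 678552 = 568409/1225 - 678552 = -830657791/1225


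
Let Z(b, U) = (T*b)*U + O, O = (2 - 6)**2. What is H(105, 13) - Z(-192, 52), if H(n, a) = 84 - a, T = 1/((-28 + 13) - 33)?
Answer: -153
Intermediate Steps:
T = -1/48 (T = 1/(-15 - 33) = 1/(-48) = -1/48 ≈ -0.020833)
O = 16 (O = (-4)**2 = 16)
Z(b, U) = 16 - U*b/48 (Z(b, U) = (-b/48)*U + 16 = -U*b/48 + 16 = 16 - U*b/48)
H(105, 13) - Z(-192, 52) = (84 - 1*13) - (16 - 1/48*52*(-192)) = (84 - 13) - (16 + 208) = 71 - 1*224 = 71 - 224 = -153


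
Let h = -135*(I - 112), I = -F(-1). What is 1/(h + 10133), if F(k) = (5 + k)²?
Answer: 1/27413 ≈ 3.6479e-5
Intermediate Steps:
I = -16 (I = -(5 - 1)² = -1*4² = -1*16 = -16)
h = 17280 (h = -135*(-16 - 112) = -135*(-128) = 17280)
1/(h + 10133) = 1/(17280 + 10133) = 1/27413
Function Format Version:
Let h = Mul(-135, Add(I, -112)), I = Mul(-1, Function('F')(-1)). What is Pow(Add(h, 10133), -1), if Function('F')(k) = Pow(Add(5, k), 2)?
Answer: Rational(1, 27413) ≈ 3.6479e-5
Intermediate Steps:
I = -16 (I = Mul(-1, Pow(Add(5, -1), 2)) = Mul(-1, Pow(4, 2)) = Mul(-1, 16) = -16)
h = 17280 (h = Mul(-135, Add(-16, -112)) = Mul(-135, -128) = 17280)
Pow(Add(h, 10133), -1) = Pow(Add(17280, 10133), -1) = Pow(27413, -1) = Rational(1, 27413)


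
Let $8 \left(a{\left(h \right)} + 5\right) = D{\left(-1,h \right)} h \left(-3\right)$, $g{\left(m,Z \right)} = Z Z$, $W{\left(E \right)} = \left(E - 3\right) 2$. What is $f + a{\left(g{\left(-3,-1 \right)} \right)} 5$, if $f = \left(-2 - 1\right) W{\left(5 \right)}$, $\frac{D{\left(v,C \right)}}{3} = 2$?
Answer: $- \frac{193}{4} \approx -48.25$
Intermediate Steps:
$W{\left(E \right)} = -6 + 2 E$ ($W{\left(E \right)} = \left(-3 + E\right) 2 = -6 + 2 E$)
$D{\left(v,C \right)} = 6$ ($D{\left(v,C \right)} = 3 \cdot 2 = 6$)
$g{\left(m,Z \right)} = Z^{2}$
$a{\left(h \right)} = -5 - \frac{9 h}{4}$ ($a{\left(h \right)} = -5 + \frac{6 h \left(-3\right)}{8} = -5 + \frac{\left(-18\right) h}{8} = -5 - \frac{9 h}{4}$)
$f = -12$ ($f = \left(-2 - 1\right) \left(-6 + 2 \cdot 5\right) = - 3 \left(-6 + 10\right) = \left(-3\right) 4 = -12$)
$f + a{\left(g{\left(-3,-1 \right)} \right)} 5 = -12 + \left(-5 - \frac{9 \left(-1\right)^{2}}{4}\right) 5 = -12 + \left(-5 - \frac{9}{4}\right) 5 = -12 - \frac{145}{4} = - \frac{193}{4}$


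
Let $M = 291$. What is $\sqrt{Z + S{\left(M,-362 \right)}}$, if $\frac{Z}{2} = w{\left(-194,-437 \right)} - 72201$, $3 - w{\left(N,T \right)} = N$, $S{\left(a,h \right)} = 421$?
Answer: $i \sqrt{143587} \approx 378.93 i$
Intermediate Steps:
$w{\left(N,T \right)} = 3 - N$
$Z = -144008$ ($Z = 2 \left(\left(3 - -194\right) - 72201\right) = 2 \left(\left(3 + 194\right) - 72201\right) = 2 \left(197 - 72201\right) = 2 \left(-72004\right) = -144008$)
$\sqrt{Z + S{\left(M,-362 \right)}} = \sqrt{-144008 + 421} = \sqrt{-143587} = i \sqrt{143587}$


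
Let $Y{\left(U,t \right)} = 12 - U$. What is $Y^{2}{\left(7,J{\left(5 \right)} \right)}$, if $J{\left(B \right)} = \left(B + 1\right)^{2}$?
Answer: $25$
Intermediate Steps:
$J{\left(B \right)} = \left(1 + B\right)^{2}$
$Y^{2}{\left(7,J{\left(5 \right)} \right)} = \left(12 - 7\right)^{2} = 5^{2} = 25$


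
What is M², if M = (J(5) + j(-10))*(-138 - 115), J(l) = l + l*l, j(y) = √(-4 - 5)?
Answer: 57032019 + 11521620*I ≈ 5.7032e+7 + 1.1522e+7*I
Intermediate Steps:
j(y) = 3*I (j(y) = √(-9) = 3*I)
J(l) = l + l²
M = -7590 - 759*I (M = (5*(1 + 5) + 3*I)*(-138 - 115) = (5*6 + 3*I)*(-253) = (30 + 3*I)*(-253) = -7590 - 759*I ≈ -7590.0 - 759.0*I)
M² = (-7590 - 759*I)²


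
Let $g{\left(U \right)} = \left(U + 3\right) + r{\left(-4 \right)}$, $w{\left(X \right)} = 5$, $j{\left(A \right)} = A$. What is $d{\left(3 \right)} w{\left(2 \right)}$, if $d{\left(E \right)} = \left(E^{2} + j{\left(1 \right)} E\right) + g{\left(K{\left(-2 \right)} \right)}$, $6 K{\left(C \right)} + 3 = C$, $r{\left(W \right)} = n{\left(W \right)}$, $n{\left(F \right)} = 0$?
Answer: $\frac{425}{6} \approx 70.833$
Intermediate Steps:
$r{\left(W \right)} = 0$
$K{\left(C \right)} = - \frac{1}{2} + \frac{C}{6}$
$g{\left(U \right)} = 3 + U$ ($g{\left(U \right)} = \left(U + 3\right) + 0 = \left(3 + U\right) + 0 = 3 + U$)
$d{\left(E \right)} = \frac{13}{6} + E + E^{2}$ ($d{\left(E \right)} = \left(E^{2} + 1 E\right) + \left(3 + \left(- \frac{1}{2} + \frac{1}{6} \left(-2\right)\right)\right) = \left(E^{2} + E\right) + \left(3 - \frac{5}{6}\right) = \left(E + E^{2}\right) + \left(3 - \frac{5}{6}\right) = \left(E + E^{2}\right) + \frac{13}{6} = \frac{13}{6} + E + E^{2}$)
$d{\left(3 \right)} w{\left(2 \right)} = \left(\frac{13}{6} + 3 + 3^{2}\right) 5 = \left(\frac{13}{6} + 3 + 9\right) 5 = \frac{85}{6} \cdot 5 = \frac{425}{6}$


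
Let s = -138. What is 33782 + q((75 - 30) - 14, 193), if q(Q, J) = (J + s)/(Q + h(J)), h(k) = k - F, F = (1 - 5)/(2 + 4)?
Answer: 22769233/674 ≈ 33782.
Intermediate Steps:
F = -⅔ (F = -4/6 = -4*⅙ = -⅔ ≈ -0.66667)
h(k) = ⅔ + k (h(k) = k - 1*(-⅔) = k + ⅔ = ⅔ + k)
q(Q, J) = (-138 + J)/(⅔ + J + Q) (q(Q, J) = (J - 138)/(Q + (⅔ + J)) = (-138 + J)/(⅔ + J + Q))
33782 + q((75 - 30) - 14, 193) = 33782 + 3*(-138 + 193)/(2 + 3*193 + 3*((75 - 30) - 14)) = 33782 + 3*55/(2 + 579 + 3*(45 - 14)) = 33782 + 3*55/(2 + 579 + 3*31) = 33782 + 3*55/(2 + 579 + 93) = 33782 + 3*55/674 = 33782 + 3*(1/674)*55 = 33782 + 165/674 = 22769233/674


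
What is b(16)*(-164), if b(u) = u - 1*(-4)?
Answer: -3280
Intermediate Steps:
b(u) = 4 + u (b(u) = u + 4 = 4 + u)
b(16)*(-164) = (4 + 16)*(-164) = 20*(-164) = -3280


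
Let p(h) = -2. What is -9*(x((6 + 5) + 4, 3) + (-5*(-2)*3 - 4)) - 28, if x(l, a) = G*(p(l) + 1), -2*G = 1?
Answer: -533/2 ≈ -266.50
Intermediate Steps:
G = -1/2 (G = -1/2*1 = -1/2 ≈ -0.50000)
x(l, a) = 1/2 (x(l, a) = -(-2 + 1)/2 = -1/2*(-1) = 1/2)
-9*(x((6 + 5) + 4, 3) + (-5*(-2)*3 - 4)) - 28 = -9*(1/2 + (-5*(-2)*3 - 4)) - 28 = -9*(1/2 + (10*3 - 4)) - 28 = -9*(1/2 + (30 - 4)) - 28 = -9*(1/2 + 26) - 28 = -9*53/2 - 28 = -477/2 - 28 = -533/2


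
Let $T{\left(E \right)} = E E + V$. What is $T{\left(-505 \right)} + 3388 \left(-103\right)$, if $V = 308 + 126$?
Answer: $-93505$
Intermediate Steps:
$V = 434$
$T{\left(E \right)} = 434 + E^{2}$ ($T{\left(E \right)} = E E + 434 = E^{2} + 434 = 434 + E^{2}$)
$T{\left(-505 \right)} + 3388 \left(-103\right) = \left(434 + \left(-505\right)^{2}\right) + 3388 \left(-103\right) = \left(434 + 255025\right) - 348964 = 255459 - 348964 = -93505$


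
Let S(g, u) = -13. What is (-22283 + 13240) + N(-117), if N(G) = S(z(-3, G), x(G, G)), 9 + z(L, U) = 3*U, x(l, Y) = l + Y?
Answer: -9056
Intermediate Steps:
x(l, Y) = Y + l
z(L, U) = -9 + 3*U
N(G) = -13
(-22283 + 13240) + N(-117) = (-22283 + 13240) - 13 = -9043 - 13 = -9056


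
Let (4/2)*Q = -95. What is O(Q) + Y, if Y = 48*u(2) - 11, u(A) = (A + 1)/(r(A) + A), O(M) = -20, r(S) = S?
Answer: 5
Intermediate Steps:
Q = -95/2 (Q = (1/2)*(-95) = -95/2 ≈ -47.500)
u(A) = (1 + A)/(2*A) (u(A) = (A + 1)/(A + A) = (1 + A)/((2*A)) = (1 + A)*(1/(2*A)) = (1 + A)/(2*A))
Y = 25 (Y = 48*((1/2)*(1 + 2)/2) - 11 = 48*((1/2)*(1/2)*3) - 11 = 48*(3/4) - 11 = 36 - 11 = 25)
O(Q) + Y = -20 + 25 = 5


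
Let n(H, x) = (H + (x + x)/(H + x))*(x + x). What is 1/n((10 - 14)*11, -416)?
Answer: 115/4036864 ≈ 2.8487e-5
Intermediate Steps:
n(H, x) = 2*x*(H + 2*x/(H + x)) (n(H, x) = (H + (2*x)/(H + x))*(2*x) = (H + 2*x/(H + x))*(2*x) = 2*x*(H + 2*x/(H + x)))
1/n((10 - 14)*11, -416) = 1/(2*(-416)*(((10 - 14)*11)**2 + 2*(-416) + ((10 - 14)*11)*(-416))/((10 - 14)*11 - 416)) = 1/(2*(-416)*((-4*11)**2 - 832 - 4*11*(-416))/(-4*11 - 416)) = 1/(2*(-416)*((-44)**2 - 832 - 44*(-416))/(-44 - 416)) = 1/(2*(-416)*(1936 - 832 + 18304)/(-460)) = 1/(2*(-416)*(-1/460)*19408) = 1/(4036864/115) = 115/4036864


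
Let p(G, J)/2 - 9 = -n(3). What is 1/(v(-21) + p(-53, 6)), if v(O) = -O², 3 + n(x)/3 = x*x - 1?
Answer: -1/453 ≈ -0.0022075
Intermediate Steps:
n(x) = -12 + 3*x² (n(x) = -9 + 3*(x*x - 1) = -9 + 3*(x² - 1) = -9 + 3*(-1 + x²) = -9 + (-3 + 3*x²) = -12 + 3*x²)
p(G, J) = -12 (p(G, J) = 18 + 2*(-(-12 + 3*3²)) = 18 + 2*(-(-12 + 3*9)) = 18 + 2*(-(-12 + 27)) = 18 + 2*(-1*15) = 18 + 2*(-15) = 18 - 30 = -12)
1/(v(-21) + p(-53, 6)) = 1/(-1*(-21)² - 12) = 1/(-1*441 - 12) = 1/(-441 - 12) = 1/(-453) = -1/453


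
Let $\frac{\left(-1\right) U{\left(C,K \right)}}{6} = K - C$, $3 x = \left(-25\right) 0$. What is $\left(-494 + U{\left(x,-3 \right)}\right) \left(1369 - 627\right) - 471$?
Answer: $-353663$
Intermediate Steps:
$x = 0$ ($x = \frac{\left(-25\right) 0}{3} = \frac{1}{3} \cdot 0 = 0$)
$U{\left(C,K \right)} = - 6 K + 6 C$ ($U{\left(C,K \right)} = - 6 \left(K - C\right) = - 6 K + 6 C$)
$\left(-494 + U{\left(x,-3 \right)}\right) \left(1369 - 627\right) - 471 = \left(-494 + \left(\left(-6\right) \left(-3\right) + 6 \cdot 0\right)\right) \left(1369 - 627\right) - 471 = \left(-494 + \left(18 + 0\right)\right) 742 - 471 = \left(-494 + 18\right) 742 - 471 = \left(-476\right) 742 - 471 = -353192 - 471 = -353663$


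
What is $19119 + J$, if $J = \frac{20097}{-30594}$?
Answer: $\frac{194968863}{10198} \approx 19118.0$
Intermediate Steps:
$J = - \frac{6699}{10198}$ ($J = 20097 \left(- \frac{1}{30594}\right) = - \frac{6699}{10198} \approx -0.65689$)
$19119 + J = 19119 - \frac{6699}{10198} = \frac{194968863}{10198}$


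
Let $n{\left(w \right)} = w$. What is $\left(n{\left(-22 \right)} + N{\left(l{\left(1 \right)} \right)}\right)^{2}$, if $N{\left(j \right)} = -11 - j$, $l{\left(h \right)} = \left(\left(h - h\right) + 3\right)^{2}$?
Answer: $1764$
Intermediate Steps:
$l{\left(h \right)} = 9$ ($l{\left(h \right)} = \left(0 + 3\right)^{2} = 3^{2} = 9$)
$\left(n{\left(-22 \right)} + N{\left(l{\left(1 \right)} \right)}\right)^{2} = \left(-22 - 20\right)^{2} = \left(-42\right)^{2} = 1764$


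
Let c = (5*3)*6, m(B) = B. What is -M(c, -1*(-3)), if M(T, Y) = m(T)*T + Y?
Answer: -8103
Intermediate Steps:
c = 90 (c = 15*6 = 90)
M(T, Y) = Y + T² (M(T, Y) = T*T + Y = T² + Y = Y + T²)
-M(c, -1*(-3)) = -(-1*(-3) + 90²) = -(3 + 8100) = -1*8103 = -8103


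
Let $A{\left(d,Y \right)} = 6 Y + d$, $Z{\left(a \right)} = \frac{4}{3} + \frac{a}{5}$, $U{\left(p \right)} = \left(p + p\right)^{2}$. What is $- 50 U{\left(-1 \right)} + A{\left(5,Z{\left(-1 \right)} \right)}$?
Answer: $- \frac{941}{5} \approx -188.2$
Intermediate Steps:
$U{\left(p \right)} = 4 p^{2}$ ($U{\left(p \right)} = \left(2 p\right)^{2} = 4 p^{2}$)
$Z{\left(a \right)} = \frac{4}{3} + \frac{a}{5}$ ($Z{\left(a \right)} = 4 \cdot \frac{1}{3} + a \frac{1}{5} = \frac{4}{3} + \frac{a}{5}$)
$A{\left(d,Y \right)} = d + 6 Y$
$- 50 U{\left(-1 \right)} + A{\left(5,Z{\left(-1 \right)} \right)} = - 50 \cdot 4 \left(-1\right)^{2} + \left(5 + 6 \left(\frac{4}{3} + \frac{1}{5} \left(-1\right)\right)\right) = - 50 \cdot 4 \cdot 1 + \left(5 + 6 \left(\frac{4}{3} - \frac{1}{5}\right)\right) = \left(-50\right) 4 + \left(5 + 6 \cdot \frac{17}{15}\right) = -200 + \left(5 + \frac{34}{5}\right) = -200 + \frac{59}{5} = - \frac{941}{5}$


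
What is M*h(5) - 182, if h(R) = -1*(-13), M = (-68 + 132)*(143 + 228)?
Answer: 308490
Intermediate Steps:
M = 23744 (M = 64*371 = 23744)
h(R) = 13
M*h(5) - 182 = 23744*13 - 182 = 308672 - 182 = 308490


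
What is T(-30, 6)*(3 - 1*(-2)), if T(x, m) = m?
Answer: 30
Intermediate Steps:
T(-30, 6)*(3 - 1*(-2)) = 6*(3 - 1*(-2)) = 6*(3 + 2) = 6*5 = 30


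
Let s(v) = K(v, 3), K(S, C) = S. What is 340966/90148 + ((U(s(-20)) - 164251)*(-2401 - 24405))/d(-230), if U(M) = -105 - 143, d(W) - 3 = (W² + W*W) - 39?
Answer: 24846818393546/595900817 ≈ 41696.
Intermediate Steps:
d(W) = -36 + 2*W² (d(W) = 3 + ((W² + W*W) - 39) = 3 + ((W² + W²) - 39) = 3 + (2*W² - 39) = 3 + (-39 + 2*W²) = -36 + 2*W²)
s(v) = v
U(M) = -248
340966/90148 + ((U(s(-20)) - 164251)*(-2401 - 24405))/d(-230) = 340966/90148 + ((-248 - 164251)*(-2401 - 24405))/(-36 + 2*(-230)²) = 340966*(1/90148) + (-164499*(-26806))/(-36 + 2*52900) = 170483/45074 + 4409560194/(-36 + 105800) = 170483/45074 + 4409560194/105764 = 170483/45074 + 4409560194*(1/105764) = 170483/45074 + 2204780097/52882 = 24846818393546/595900817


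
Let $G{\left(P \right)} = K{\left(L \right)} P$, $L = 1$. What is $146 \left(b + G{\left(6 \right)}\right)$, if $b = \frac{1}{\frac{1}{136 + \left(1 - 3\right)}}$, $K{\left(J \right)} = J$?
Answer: $20440$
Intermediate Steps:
$b = 134$ ($b = \frac{1}{\frac{1}{136 + \left(1 - 3\right)}} = \frac{1}{\frac{1}{136 - 2}} = \frac{1}{\frac{1}{134}} = 134$)
$G{\left(P \right)} = P$ ($G{\left(P \right)} = 1 P = P$)
$146 \left(b + G{\left(6 \right)}\right) = 146 \left(134 + 6\right) = 146 \cdot 140 = 20440$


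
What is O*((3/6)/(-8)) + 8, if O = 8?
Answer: 15/2 ≈ 7.5000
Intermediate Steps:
O*((3/6)/(-8)) + 8 = 8*((3/6)/(-8)) + 8 = 8*((3*(1/6))*(-1/8)) + 8 = 8*((1/2)*(-1/8)) + 8 = 8*(-1/16) + 8 = -1/2 + 8 = 15/2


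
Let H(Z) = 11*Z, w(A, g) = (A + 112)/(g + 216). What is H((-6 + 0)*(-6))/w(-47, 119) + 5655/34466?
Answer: 914525427/448058 ≈ 2041.1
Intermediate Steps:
w(A, g) = (112 + A)/(216 + g)
H((-6 + 0)*(-6))/w(-47, 119) + 5655/34466 = (11*((-6 + 0)*(-6)))/(((112 - 47)/(216 + 119))) + 5655/34466 = (11*(-6*(-6)))/((65/335)) + 5655*(1/34466) = (11*36)/(((1/335)*65)) + 5655/34466 = 396/(13/67) + 5655/34466 = 396*(67/13) + 5655/34466 = 26532/13 + 5655/34466 = 914525427/448058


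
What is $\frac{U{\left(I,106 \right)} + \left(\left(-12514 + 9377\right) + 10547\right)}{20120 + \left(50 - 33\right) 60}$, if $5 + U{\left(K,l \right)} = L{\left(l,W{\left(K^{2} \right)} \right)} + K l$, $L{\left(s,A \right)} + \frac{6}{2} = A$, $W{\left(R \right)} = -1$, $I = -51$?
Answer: $\frac{57}{604} \approx 0.094371$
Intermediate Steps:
$L{\left(s,A \right)} = -3 + A$
$U{\left(K,l \right)} = -9 + K l$ ($U{\left(K,l \right)} = -5 + \left(\left(-3 - 1\right) + K l\right) = -5 + \left(-4 + K l\right) = -9 + K l$)
$\frac{U{\left(I,106 \right)} + \left(\left(-12514 + 9377\right) + 10547\right)}{20120 + \left(50 - 33\right) 60} = \frac{\left(-9 - 5406\right) + \left(\left(-12514 + 9377\right) + 10547\right)}{20120 + \left(50 - 33\right) 60} = \frac{\left(-9 - 5406\right) + \left(-3137 + 10547\right)}{20120 + 17 \cdot 60} = \frac{-5415 + 7410}{20120 + 1020} = \frac{1995}{21140} = 1995 \cdot \frac{1}{21140} = \frac{57}{604}$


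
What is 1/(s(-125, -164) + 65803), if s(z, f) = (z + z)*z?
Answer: 1/97053 ≈ 1.0304e-5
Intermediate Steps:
s(z, f) = 2*z² (s(z, f) = (2*z)*z = 2*z²)
1/(s(-125, -164) + 65803) = 1/(2*(-125)² + 65803) = 1/(2*15625 + 65803) = 1/(31250 + 65803) = 1/97053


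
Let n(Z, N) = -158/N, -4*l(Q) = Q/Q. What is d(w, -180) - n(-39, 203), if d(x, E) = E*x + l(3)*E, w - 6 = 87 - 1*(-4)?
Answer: -3535087/203 ≈ -17414.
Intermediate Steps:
w = 97 (w = 6 + (87 - 1*(-4)) = 6 + (87 + 4) = 6 + 91 = 97)
l(Q) = -¼ (l(Q) = -Q/(4*Q) = -¼*1 = -¼)
d(x, E) = -E/4 + E*x (d(x, E) = E*x - E/4 = -E/4 + E*x)
d(w, -180) - n(-39, 203) = -180*(-¼ + 97) - (-158)/203 = -180*387/4 - (-158)/203 = -17415 - 1*(-158/203) = -17415 + 158/203 = -3535087/203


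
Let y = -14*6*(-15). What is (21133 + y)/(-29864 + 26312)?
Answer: -22393/3552 ≈ -6.3043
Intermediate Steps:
y = 1260 (y = -84*(-15) = 1260)
(21133 + y)/(-29864 + 26312) = (21133 + 1260)/(-29864 + 26312) = 22393/(-3552) = 22393*(-1/3552) = -22393/3552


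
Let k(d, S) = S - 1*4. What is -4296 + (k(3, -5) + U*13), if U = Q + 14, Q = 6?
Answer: -4045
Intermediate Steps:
U = 20 (U = 6 + 14 = 20)
k(d, S) = -4 + S (k(d, S) = S - 4 = -4 + S)
-4296 + (k(3, -5) + U*13) = -4296 + ((-4 - 5) + 20*13) = -4296 + (-9 + 260) = -4296 + 251 = -4045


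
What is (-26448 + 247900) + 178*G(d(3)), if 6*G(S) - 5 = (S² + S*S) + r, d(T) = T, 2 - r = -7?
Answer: 667204/3 ≈ 2.2240e+5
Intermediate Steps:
r = 9 (r = 2 - 1*(-7) = 2 + 7 = 9)
G(S) = 7/3 + S²/3 (G(S) = ⅚ + ((S² + S*S) + 9)/6 = ⅚ + ((S² + S²) + 9)/6 = ⅚ + (2*S² + 9)/6 = ⅚ + (9 + 2*S²)/6 = ⅚ + (3/2 + S²/3) = 7/3 + S²/3)
(-26448 + 247900) + 178*G(d(3)) = (-26448 + 247900) + 178*(7/3 + (⅓)*3²) = 221452 + 178*(7/3 + (⅓)*9) = 221452 + 178*(7/3 + 3) = 221452 + 178*(16/3) = 221452 + 2848/3 = 667204/3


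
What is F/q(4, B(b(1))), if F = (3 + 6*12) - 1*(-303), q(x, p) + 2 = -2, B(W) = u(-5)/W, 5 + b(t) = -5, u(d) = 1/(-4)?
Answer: -189/2 ≈ -94.500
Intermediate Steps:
u(d) = -1/4
b(t) = -10 (b(t) = -5 - 5 = -10)
B(W) = -1/(4*W)
q(x, p) = -4 (q(x, p) = -2 - 2 = -4)
F = 378 (F = (3 + 72) + 303 = 75 + 303 = 378)
F/q(4, B(b(1))) = 378/(-4) = 378*(-1/4) = -189/2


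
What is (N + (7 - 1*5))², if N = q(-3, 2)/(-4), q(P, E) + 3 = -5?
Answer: 16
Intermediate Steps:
q(P, E) = -8 (q(P, E) = -3 - 5 = -8)
N = 2 (N = -8/(-4) = -8*(-¼) = 2)
(N + (7 - 1*5))² = (2 + (7 - 1*5))² = (2 + (7 - 5))² = (2 + 2)² = 4² = 16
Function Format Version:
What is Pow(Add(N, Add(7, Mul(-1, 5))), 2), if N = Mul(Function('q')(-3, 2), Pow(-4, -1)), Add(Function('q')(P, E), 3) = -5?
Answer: 16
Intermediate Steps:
Function('q')(P, E) = -8 (Function('q')(P, E) = Add(-3, -5) = -8)
N = 2 (N = Mul(-8, Pow(-4, -1)) = Mul(-8, Rational(-1, 4)) = 2)
Pow(Add(N, Add(7, Mul(-1, 5))), 2) = Pow(Add(2, Add(7, Mul(-1, 5))), 2) = Pow(Add(2, Add(7, -5)), 2) = Pow(Add(2, 2), 2) = Pow(4, 2) = 16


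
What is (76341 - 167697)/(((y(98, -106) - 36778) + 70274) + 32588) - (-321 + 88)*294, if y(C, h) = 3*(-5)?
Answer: 1508589094/22023 ≈ 68501.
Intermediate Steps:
y(C, h) = -15
(76341 - 167697)/(((y(98, -106) - 36778) + 70274) + 32588) - (-321 + 88)*294 = (76341 - 167697)/(((-15 - 36778) + 70274) + 32588) - (-321 + 88)*294 = -91356/((-36793 + 70274) + 32588) - (-233)*294 = -91356/(33481 + 32588) - 1*(-68502) = -91356/66069 + 68502 = -91356*1/66069 + 68502 = -30452/22023 + 68502 = 1508589094/22023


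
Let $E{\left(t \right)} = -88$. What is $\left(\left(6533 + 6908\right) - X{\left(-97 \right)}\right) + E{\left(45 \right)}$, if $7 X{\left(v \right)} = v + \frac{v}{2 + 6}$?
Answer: $\frac{748641}{56} \approx 13369.0$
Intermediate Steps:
$X{\left(v \right)} = \frac{9 v}{56}$ ($X{\left(v \right)} = \frac{v + \frac{v}{2 + 6}}{7} = \frac{v + \frac{v}{8}}{7} = \frac{\frac{9}{8} v}{7} = \frac{9 v}{56}$)
$\left(\left(6533 + 6908\right) - X{\left(-97 \right)}\right) + E{\left(45 \right)} = \left(\left(6533 + 6908\right) - \frac{9}{56} \left(-97\right)\right) - 88 = \left(13441 - - \frac{873}{56}\right) - 88 = \left(13441 + \frac{873}{56}\right) - 88 = \frac{753569}{56} - 88 = \frac{748641}{56}$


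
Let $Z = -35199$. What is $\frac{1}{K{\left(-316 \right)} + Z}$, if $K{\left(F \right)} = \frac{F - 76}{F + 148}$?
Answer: $- \frac{3}{105590} \approx -2.8412 \cdot 10^{-5}$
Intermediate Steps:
$K{\left(F \right)} = \frac{-76 + F}{148 + F}$
$\frac{1}{K{\left(-316 \right)} + Z} = \frac{1}{\frac{-76 - 316}{148 - 316} - 35199} = \frac{1}{\frac{1}{-168} \left(-392\right) - 35199} = \frac{1}{\left(- \frac{1}{168}\right) \left(-392\right) - 35199} = \frac{1}{\frac{7}{3} - 35199} = \frac{1}{- \frac{105590}{3}} = - \frac{3}{105590}$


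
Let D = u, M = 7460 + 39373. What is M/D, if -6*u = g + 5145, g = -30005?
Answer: 140499/12430 ≈ 11.303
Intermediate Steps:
M = 46833
u = 12430/3 (u = -(-30005 + 5145)/6 = -1/6*(-24860) = 12430/3 ≈ 4143.3)
D = 12430/3 ≈ 4143.3
M/D = 46833/(12430/3) = 46833*(3/12430) = 140499/12430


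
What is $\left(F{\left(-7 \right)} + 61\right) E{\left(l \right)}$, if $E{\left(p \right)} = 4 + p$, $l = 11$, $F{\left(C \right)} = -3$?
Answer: $870$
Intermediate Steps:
$\left(F{\left(-7 \right)} + 61\right) E{\left(l \right)} = \left(-3 + 61\right) \left(4 + 11\right) = 58 \cdot 15 = 870$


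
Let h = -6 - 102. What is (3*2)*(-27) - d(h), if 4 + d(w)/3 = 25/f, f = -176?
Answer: -26325/176 ≈ -149.57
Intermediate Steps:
h = -108
d(w) = -2187/176 (d(w) = -12 + 3*(25/(-176)) = -12 + 3*(25*(-1/176)) = -12 + 3*(-25/176) = -12 - 75/176 = -2187/176)
(3*2)*(-27) - d(h) = (3*2)*(-27) - 1*(-2187/176) = 6*(-27) + 2187/176 = -162 + 2187/176 = -26325/176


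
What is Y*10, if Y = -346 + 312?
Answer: -340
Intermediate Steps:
Y = -34
Y*10 = -34*10 = -340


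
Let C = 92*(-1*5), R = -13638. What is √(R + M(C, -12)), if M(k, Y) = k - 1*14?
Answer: 84*I*√2 ≈ 118.79*I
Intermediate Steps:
C = -460 (C = 92*(-5) = -460)
M(k, Y) = -14 + k (M(k, Y) = k - 14 = -14 + k)
√(R + M(C, -12)) = √(-13638 + (-14 - 460)) = √(-13638 - 474) = √(-14112) = 84*I*√2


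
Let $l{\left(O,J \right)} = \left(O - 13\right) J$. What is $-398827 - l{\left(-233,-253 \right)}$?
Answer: $-461065$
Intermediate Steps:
$l{\left(O,J \right)} = J \left(-13 + O\right)$ ($l{\left(O,J \right)} = \left(-13 + O\right) J = J \left(-13 + O\right)$)
$-398827 - l{\left(-233,-253 \right)} = -398827 - - 253 \left(-13 - 233\right) = -398827 - \left(-253\right) \left(-246\right) = -398827 - 62238 = -461065$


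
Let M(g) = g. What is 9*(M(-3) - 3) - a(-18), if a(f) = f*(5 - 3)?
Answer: -18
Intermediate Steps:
a(f) = 2*f (a(f) = f*2 = 2*f)
9*(M(-3) - 3) - a(-18) = 9*(-3 - 3) - 2*(-18) = 9*(-6) - 1*(-36) = -54 + 36 = -18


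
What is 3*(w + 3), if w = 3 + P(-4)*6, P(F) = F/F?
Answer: 36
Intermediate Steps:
P(F) = 1
w = 9 (w = 3 + 1*6 = 3 + 6 = 9)
3*(w + 3) = 3*(9 + 3) = 3*12 = 36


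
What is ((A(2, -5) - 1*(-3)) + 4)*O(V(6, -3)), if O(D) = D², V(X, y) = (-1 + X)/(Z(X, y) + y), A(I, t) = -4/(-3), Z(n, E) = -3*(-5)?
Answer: 625/432 ≈ 1.4468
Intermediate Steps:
Z(n, E) = 15
A(I, t) = 4/3 (A(I, t) = -4*(-⅓) = 4/3)
V(X, y) = (-1 + X)/(15 + y)
((A(2, -5) - 1*(-3)) + 4)*O(V(6, -3)) = ((4/3 - 1*(-3)) + 4)*((-1 + 6)/(15 - 3))² = ((4/3 + 3) + 4)*(5/12)² = (13/3 + 4)*((1/12)*5)² = 25*(5/12)²/3 = (25/3)*(25/144) = 625/432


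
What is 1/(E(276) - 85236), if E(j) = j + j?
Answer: -1/84684 ≈ -1.1809e-5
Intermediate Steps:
E(j) = 2*j
1/(E(276) - 85236) = 1/(2*276 - 85236) = 1/(552 - 85236) = 1/(-84684) = -1/84684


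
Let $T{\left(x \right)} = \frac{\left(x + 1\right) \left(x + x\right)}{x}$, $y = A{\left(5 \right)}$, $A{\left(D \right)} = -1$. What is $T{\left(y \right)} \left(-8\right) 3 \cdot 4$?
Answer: $0$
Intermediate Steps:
$y = -1$
$T{\left(x \right)} = 2 + 2 x$ ($T{\left(x \right)} = \frac{\left(1 + x\right) 2 x}{x} = \frac{2 x \left(1 + x\right)}{x} = 2 + 2 x$)
$T{\left(y \right)} \left(-8\right) 3 \cdot 4 = \left(2 + 2 \left(-1\right)\right) \left(-8\right) 3 \cdot 4 = \left(2 - 2\right) \left(-8\right) 12 = 0 \left(-8\right) 12 = 0 \cdot 12 = 0$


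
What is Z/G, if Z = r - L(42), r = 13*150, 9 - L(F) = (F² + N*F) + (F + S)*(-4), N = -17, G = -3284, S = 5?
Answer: -2803/3284 ≈ -0.85353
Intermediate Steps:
L(F) = 29 - F² + 21*F (L(F) = 9 - ((F² - 17*F) + (F + 5)*(-4)) = 9 - ((F² - 17*F) + (5 + F)*(-4)) = 9 - ((F² - 17*F) + (-20 - 4*F)) = 9 - (-20 + F² - 21*F) = 9 + (20 - F² + 21*F) = 29 - F² + 21*F)
r = 1950
Z = 2803 (Z = 1950 - (29 - 1*42² + 21*42) = 1950 - (29 - 1*1764 + 882) = 1950 - (29 - 1764 + 882) = 1950 - 1*(-853) = 1950 + 853 = 2803)
Z/G = 2803/(-3284) = 2803*(-1/3284) = -2803/3284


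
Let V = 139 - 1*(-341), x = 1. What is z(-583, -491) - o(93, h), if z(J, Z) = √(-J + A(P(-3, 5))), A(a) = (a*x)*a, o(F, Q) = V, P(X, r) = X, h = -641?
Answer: -480 + 4*√37 ≈ -455.67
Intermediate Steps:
V = 480 (V = 139 + 341 = 480)
o(F, Q) = 480
A(a) = a² (A(a) = (a*1)*a = a*a = a²)
z(J, Z) = √(9 - J) (z(J, Z) = √(-J + (-3)²) = √(-J + 9) = √(9 - J))
z(-583, -491) - o(93, h) = √(9 - 1*(-583)) - 1*480 = √(9 + 583) - 480 = √592 - 480 = 4*√37 - 480 = -480 + 4*√37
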